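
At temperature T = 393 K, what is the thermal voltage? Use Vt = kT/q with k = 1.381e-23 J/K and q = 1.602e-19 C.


Step 1: kT = 1.381e-23 * 393 = 5.42733e-21 J
Step 2: Vt = kT/q = 5.42733e-21 / 1.602e-19
Step 3: Vt = 0.03388 V

0.03388


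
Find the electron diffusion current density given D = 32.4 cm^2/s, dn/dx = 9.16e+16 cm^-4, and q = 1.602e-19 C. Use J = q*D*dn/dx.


Step 1: J = q * D * (dn/dx)
Step 2: J = 1.602e-19 * 32.4 * 9.16e+16
Step 3: J = 4.75e-01 A/cm^2

4.75e-01


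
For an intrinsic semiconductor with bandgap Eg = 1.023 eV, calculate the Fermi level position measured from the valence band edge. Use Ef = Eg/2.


Step 1: For an intrinsic semiconductor, the Fermi level sits at midgap.
Step 2: Ef = Eg / 2 = 1.023 / 2 = 0.5115 eV

0.5115


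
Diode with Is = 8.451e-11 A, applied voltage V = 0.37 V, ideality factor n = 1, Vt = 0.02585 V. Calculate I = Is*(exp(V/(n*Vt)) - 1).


Step 1: V/(n*Vt) = 0.37/(1*0.02585) = 14.3133
Step 2: exp(14.3133) = 1.6451e+06
Step 3: I = 8.451e-11 * (1.6451e+06 - 1) = 1.39e-04 A

1.39e-04


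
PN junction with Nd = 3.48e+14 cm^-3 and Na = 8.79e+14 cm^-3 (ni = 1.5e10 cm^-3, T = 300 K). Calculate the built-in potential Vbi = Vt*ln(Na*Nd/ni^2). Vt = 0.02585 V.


Step 1: Compute Na*Nd/ni^2 = 8.79e+14 * 3.48e+14 / (1.5e10)^2 = 1.3595e+09
Step 2: ln(1.3595e+09) = 21.0304
Step 3: Vbi = 0.02585 * 21.0304 = 0.544 V

0.544


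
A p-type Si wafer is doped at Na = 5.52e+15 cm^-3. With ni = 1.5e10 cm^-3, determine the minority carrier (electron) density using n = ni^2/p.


Step 1: Majority hole concentration p ≈ Na = 5.52e+15 cm^-3
Step 2: n = ni^2 / Na = (1.5e10)^2 / 5.52e+15
Step 3: n = 4.08e+04 cm^-3

4.08e+04


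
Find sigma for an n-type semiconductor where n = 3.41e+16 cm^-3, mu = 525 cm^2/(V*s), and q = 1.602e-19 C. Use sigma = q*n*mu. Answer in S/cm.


Step 1: sigma = q * n * mu
Step 2: sigma = 1.602e-19 * 3.41e+16 * 525
Step 3: sigma = 2.868e+00 S/cm

2.868e+00


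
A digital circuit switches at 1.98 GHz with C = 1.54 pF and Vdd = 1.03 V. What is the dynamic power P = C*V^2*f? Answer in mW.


Step 1: V^2 = 1.03^2 = 1.0609 V^2
Step 2: P = C*V^2*f = 1.54e-12 F * 1.0609 * 1.98e9 Hz
Step 3: P = 3.23489628e-03 W
Step 4: P = 3.235 mW

3.235


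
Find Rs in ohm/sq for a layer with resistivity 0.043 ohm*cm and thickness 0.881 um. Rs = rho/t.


Step 1: Convert thickness to cm: t = 0.881 um = 8.8100e-05 cm
Step 2: Rs = rho / t = 0.043 / 8.8100e-05
Step 3: Rs = 488.1 ohm/sq

488.1


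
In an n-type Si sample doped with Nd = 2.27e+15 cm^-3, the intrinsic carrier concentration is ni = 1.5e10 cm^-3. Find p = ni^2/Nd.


Step 1: Since Nd >> ni, n ≈ Nd = 2.27e+15 cm^-3
Step 2: p = ni^2 / n = (1.5e10)^2 / 2.27e+15
Step 3: p = 2.25e20 / 2.27e+15 = 9.91e+04 cm^-3

9.91e+04


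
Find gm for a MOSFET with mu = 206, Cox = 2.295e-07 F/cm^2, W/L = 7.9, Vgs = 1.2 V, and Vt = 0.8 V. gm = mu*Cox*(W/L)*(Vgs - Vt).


Step 1: Vov = Vgs - Vt = 1.2 - 0.8 = 0.4 V
Step 2: gm = mu * Cox * (W/L) * Vov
Step 3: gm = 206 * 2.295e-07 * 7.9 * 0.4 = 1.49e-04 S

1.49e-04


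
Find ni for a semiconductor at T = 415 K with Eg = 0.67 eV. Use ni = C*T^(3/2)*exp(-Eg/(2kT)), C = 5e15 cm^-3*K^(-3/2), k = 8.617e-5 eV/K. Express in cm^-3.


Step 1: Compute kT = 8.617e-5 * 415 = 0.03576055 eV
Step 2: Exponent = -Eg/(2kT) = -0.67/(2*0.03576055) = -9.36786
Step 3: T^(3/2) = 415^1.5 = 8454.19
Step 4: ni = 5e15 * 8454.19 * exp(-9.36786) = 3.61e+15 cm^-3

3.61e+15


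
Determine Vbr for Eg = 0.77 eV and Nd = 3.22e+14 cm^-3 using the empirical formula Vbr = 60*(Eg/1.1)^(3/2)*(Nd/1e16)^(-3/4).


Step 1: Eg/1.1 = 0.77/1.1 = 0.700000
Step 2: (Eg/1.1)^1.5 = 0.700000^1.5 = 0.585662
Step 3: (Nd/1e16)^(-0.75) = (0.0322)^(-0.75) = 13.155522
Step 4: Vbr = 60 * 0.585662 * 13.155522 = 462.3 V

462.3


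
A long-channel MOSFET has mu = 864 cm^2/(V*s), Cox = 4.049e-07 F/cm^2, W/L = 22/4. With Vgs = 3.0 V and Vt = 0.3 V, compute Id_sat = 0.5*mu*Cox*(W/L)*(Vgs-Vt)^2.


Step 1: Overdrive voltage Vov = Vgs - Vt = 3.0 - 0.3 = 2.7 V
Step 2: W/L = 22/4 = 5.5
Step 3: Id = 0.5 * 864 * 4.049e-07 * 5.5 * 2.7^2
Step 4: Id = 7.01e-03 A

7.01e-03


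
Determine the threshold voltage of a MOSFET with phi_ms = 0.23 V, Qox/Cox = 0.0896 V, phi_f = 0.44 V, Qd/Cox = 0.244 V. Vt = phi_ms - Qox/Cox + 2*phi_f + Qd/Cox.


Step 1: Vt = phi_ms - Qox/Cox + 2*phi_f + Qd/Cox
Step 2: Vt = 0.23 - 0.0896 + 2*0.44 + 0.244
Step 3: Vt = 0.23 - 0.0896 + 0.88 + 0.244
Step 4: Vt = 1.2644 V

1.2644


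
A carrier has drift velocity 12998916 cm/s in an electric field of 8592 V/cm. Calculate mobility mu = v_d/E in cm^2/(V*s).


Step 1: mu = v_d / E
Step 2: mu = 12998916 / 8592
Step 3: mu = 1512.91 cm^2/(V*s)

1512.91


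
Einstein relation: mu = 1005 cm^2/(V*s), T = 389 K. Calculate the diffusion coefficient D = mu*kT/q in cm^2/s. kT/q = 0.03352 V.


Step 1: D = mu * (kT/q)
Step 2: D = 1005 * 0.03352
Step 3: D = 33.69 cm^2/s

33.69


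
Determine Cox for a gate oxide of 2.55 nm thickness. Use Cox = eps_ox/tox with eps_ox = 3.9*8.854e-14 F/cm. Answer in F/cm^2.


Step 1: eps_ox = 3.9 * 8.854e-14 = 3.45306e-13 F/cm
Step 2: tox in cm = 2.55 nm * 1e-7 = 2.5500e-07 cm
Step 3: Cox = 3.45306e-13 / 2.5500e-07 = 1.35e-06 F/cm^2

1.35e-06


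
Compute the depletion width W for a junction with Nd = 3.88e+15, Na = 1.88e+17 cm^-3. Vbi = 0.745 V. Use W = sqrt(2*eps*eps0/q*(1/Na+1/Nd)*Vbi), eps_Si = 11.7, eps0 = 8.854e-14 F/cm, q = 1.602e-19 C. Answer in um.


Step 1: 1/Na + 1/Nd = 1/1.88e+17 + 1/3.88e+15 = 2.63051e-16
Step 2: 2*eps*eps0/q = 2*11.7*8.854e-14/1.602e-19 = 1.293281e+07
Step 3: W^2 = 1.293281e+07 * 2.63051e-16 * 0.745 = 2.53448e-09
Step 4: W = sqrt(2.53448e-09) = 5.034e-05 cm = 0.5034 um

0.5034


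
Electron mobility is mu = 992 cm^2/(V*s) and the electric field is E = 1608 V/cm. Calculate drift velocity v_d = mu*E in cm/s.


Step 1: v_d = mu * E
Step 2: v_d = 992 * 1608 = 1595136
Step 3: v_d = 1.60e+06 cm/s

1.60e+06


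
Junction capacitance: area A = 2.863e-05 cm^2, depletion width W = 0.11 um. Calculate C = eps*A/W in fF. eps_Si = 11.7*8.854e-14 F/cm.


Step 1: eps_Si = 11.7 * 8.854e-14 = 1.035918e-12 F/cm
Step 2: W in cm = 0.11 * 1e-4 = 1.10e-05 cm
Step 3: C = 1.035918e-12 * 2.863e-05 / 1.10e-05 = 2.696212e-12 F
Step 4: C = 2696.21 fF

2696.21


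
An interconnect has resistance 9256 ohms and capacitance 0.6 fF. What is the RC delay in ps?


Step 1: tau = R * C
Step 2: tau = 9256 * 0.6 fF = 9256 * 6.0e-16 F
Step 3: tau = 5.5536e-12 s = 5.5536 ps

5.5536


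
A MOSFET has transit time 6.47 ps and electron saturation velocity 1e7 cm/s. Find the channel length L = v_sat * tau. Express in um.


Step 1: tau in seconds = 6.47 ps * 1e-12 = 6.4700e-12 s
Step 2: L = v_sat * tau = 1e7 * 6.4700e-12 = 6.4700e-05 cm
Step 3: L in um = 6.4700e-05 * 1e4 = 0.647 um

0.647


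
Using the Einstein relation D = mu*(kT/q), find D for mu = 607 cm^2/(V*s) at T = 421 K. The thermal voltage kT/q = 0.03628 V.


Step 1: D = mu * (kT/q)
Step 2: D = 607 * 0.03628
Step 3: D = 22.02 cm^2/s

22.02


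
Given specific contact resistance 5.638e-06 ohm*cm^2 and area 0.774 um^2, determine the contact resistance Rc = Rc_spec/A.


Step 1: Convert area to cm^2: 0.774 um^2 = 7.7400e-09 cm^2
Step 2: Rc = Rc_spec / A = 5.638e-06 / 7.7400e-09
Step 3: Rc = 7.28e+02 ohms

7.28e+02


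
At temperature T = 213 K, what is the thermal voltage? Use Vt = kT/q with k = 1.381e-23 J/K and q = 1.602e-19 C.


Step 1: kT = 1.381e-23 * 213 = 2.94153e-21 J
Step 2: Vt = kT/q = 2.94153e-21 / 1.602e-19
Step 3: Vt = 0.01836 V

0.01836


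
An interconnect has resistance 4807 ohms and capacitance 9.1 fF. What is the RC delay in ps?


Step 1: tau = R * C
Step 2: tau = 4807 * 9.1 fF = 4807 * 9.1e-15 F
Step 3: tau = 4.37437e-11 s = 43.7437 ps

43.7437


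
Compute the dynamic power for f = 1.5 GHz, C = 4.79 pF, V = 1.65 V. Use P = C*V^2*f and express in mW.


Step 1: V^2 = 1.65^2 = 2.7225 V^2
Step 2: P = C*V^2*f = 4.79e-12 F * 2.7225 * 1.5e9 Hz
Step 3: P = 1.95611625e-02 W
Step 4: P = 19.561 mW

19.561


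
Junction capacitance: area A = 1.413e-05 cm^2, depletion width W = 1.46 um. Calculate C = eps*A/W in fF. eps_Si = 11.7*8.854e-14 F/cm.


Step 1: eps_Si = 11.7 * 8.854e-14 = 1.035918e-12 F/cm
Step 2: W in cm = 1.46 * 1e-4 = 1.46e-04 cm
Step 3: C = 1.035918e-12 * 1.413e-05 / 1.46e-04 = 1.002570e-13 F
Step 4: C = 100.26 fF

100.26


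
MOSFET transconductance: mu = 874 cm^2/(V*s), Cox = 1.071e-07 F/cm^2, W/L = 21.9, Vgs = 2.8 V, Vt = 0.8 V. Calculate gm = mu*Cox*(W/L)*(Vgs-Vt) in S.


Step 1: Vov = Vgs - Vt = 2.8 - 0.8 = 2.0 V
Step 2: gm = mu * Cox * (W/L) * Vov
Step 3: gm = 874 * 1.071e-07 * 21.9 * 2.0 = 4.10e-03 S

4.10e-03


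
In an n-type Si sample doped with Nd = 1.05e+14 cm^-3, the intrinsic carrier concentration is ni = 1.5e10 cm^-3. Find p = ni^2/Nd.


Step 1: Since Nd >> ni, n ≈ Nd = 1.05e+14 cm^-3
Step 2: p = ni^2 / n = (1.5e10)^2 / 1.05e+14
Step 3: p = 2.25e20 / 1.05e+14 = 2.14e+06 cm^-3

2.14e+06


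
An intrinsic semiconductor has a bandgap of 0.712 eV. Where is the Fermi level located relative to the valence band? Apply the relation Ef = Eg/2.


Step 1: For an intrinsic semiconductor, the Fermi level sits at midgap.
Step 2: Ef = Eg / 2 = 0.712 / 2 = 0.356 eV

0.356


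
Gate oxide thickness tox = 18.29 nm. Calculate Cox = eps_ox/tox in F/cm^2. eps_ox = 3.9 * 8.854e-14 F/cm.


Step 1: eps_ox = 3.9 * 8.854e-14 = 3.45306e-13 F/cm
Step 2: tox in cm = 18.29 nm * 1e-7 = 1.8290e-06 cm
Step 3: Cox = 3.45306e-13 / 1.8290e-06 = 1.89e-07 F/cm^2

1.89e-07


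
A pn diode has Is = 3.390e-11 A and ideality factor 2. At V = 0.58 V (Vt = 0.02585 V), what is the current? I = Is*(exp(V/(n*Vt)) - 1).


Step 1: V/(n*Vt) = 0.58/(2*0.02585) = 11.2186
Step 2: exp(11.2186) = 7.4503e+04
Step 3: I = 3.390e-11 * (7.4503e+04 - 1) = 2.53e-06 A

2.53e-06


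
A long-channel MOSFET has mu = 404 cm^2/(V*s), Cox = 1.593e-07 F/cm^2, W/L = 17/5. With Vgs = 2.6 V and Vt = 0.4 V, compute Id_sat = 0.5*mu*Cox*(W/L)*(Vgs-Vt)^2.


Step 1: Overdrive voltage Vov = Vgs - Vt = 2.6 - 0.4 = 2.2 V
Step 2: W/L = 17/5 = 3.4
Step 3: Id = 0.5 * 404 * 1.593e-07 * 3.4 * 2.2^2
Step 4: Id = 5.30e-04 A

5.30e-04


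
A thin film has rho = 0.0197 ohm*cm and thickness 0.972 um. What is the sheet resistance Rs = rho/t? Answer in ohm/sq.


Step 1: Convert thickness to cm: t = 0.972 um = 9.7200e-05 cm
Step 2: Rs = rho / t = 0.0197 / 9.7200e-05
Step 3: Rs = 202.7 ohm/sq

202.7


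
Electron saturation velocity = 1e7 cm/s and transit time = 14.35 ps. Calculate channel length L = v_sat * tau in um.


Step 1: tau in seconds = 14.35 ps * 1e-12 = 1.4350e-11 s
Step 2: L = v_sat * tau = 1e7 * 1.4350e-11 = 1.4350e-04 cm
Step 3: L in um = 1.4350e-04 * 1e4 = 1.435 um

1.435


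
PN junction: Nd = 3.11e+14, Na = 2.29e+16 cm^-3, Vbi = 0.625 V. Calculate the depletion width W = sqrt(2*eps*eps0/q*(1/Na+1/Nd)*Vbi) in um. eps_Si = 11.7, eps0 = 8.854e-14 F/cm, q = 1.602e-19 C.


Step 1: 1/Na + 1/Nd = 1/2.29e+16 + 1/3.11e+14 = 3.25910e-15
Step 2: 2*eps*eps0/q = 2*11.7*8.854e-14/1.602e-19 = 1.293281e+07
Step 3: W^2 = 1.293281e+07 * 3.25910e-15 * 0.625 = 2.63433e-08
Step 4: W = sqrt(2.63433e-08) = 1.623e-04 cm = 1.623 um

1.623


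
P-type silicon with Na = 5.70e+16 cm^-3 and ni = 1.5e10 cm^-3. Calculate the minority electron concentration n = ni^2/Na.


Step 1: Majority hole concentration p ≈ Na = 5.70e+16 cm^-3
Step 2: n = ni^2 / Na = (1.5e10)^2 / 5.70e+16
Step 3: n = 3.95e+03 cm^-3

3.95e+03


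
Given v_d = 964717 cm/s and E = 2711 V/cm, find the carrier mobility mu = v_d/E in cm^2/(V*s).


Step 1: mu = v_d / E
Step 2: mu = 964717 / 2711
Step 3: mu = 355.85 cm^2/(V*s)

355.85


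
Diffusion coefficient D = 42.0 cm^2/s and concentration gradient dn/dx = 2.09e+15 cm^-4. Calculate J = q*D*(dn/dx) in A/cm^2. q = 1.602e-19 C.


Step 1: J = q * D * (dn/dx)
Step 2: J = 1.602e-19 * 42.0 * 2.09e+15
Step 3: J = 1.41e-02 A/cm^2

1.41e-02


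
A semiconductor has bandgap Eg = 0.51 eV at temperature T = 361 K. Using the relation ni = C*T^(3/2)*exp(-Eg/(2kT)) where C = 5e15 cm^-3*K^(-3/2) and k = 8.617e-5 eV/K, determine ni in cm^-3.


Step 1: Compute kT = 8.617e-5 * 361 = 0.03110737 eV
Step 2: Exponent = -Eg/(2kT) = -0.51/(2*0.03110737) = -8.19741
Step 3: T^(3/2) = 361^1.5 = 6859.00
Step 4: ni = 5e15 * 6859.00 * exp(-8.19741) = 9.44e+15 cm^-3

9.44e+15


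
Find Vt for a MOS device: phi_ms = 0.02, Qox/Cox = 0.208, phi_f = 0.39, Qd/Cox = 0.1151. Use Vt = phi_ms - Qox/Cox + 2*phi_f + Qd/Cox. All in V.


Step 1: Vt = phi_ms - Qox/Cox + 2*phi_f + Qd/Cox
Step 2: Vt = 0.02 - 0.208 + 2*0.39 + 0.1151
Step 3: Vt = 0.02 - 0.208 + 0.78 + 0.1151
Step 4: Vt = 0.7071 V

0.7071


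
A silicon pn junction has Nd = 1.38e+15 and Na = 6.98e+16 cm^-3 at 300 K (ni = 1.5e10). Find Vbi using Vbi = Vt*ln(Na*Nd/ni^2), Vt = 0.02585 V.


Step 1: Compute Na*Nd/ni^2 = 6.98e+16 * 1.38e+15 / (1.5e10)^2 = 4.2811e+11
Step 2: ln(4.2811e+11) = 26.7826
Step 3: Vbi = 0.02585 * 26.7826 = 0.692 V

0.692


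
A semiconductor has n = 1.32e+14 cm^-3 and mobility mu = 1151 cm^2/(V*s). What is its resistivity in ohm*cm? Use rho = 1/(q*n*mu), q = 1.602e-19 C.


Step 1: sigma = q * n * mu = 1.602e-19 * 1.32e+14 * 1151 = 2.43395e-02 S/cm
Step 2: rho = 1 / sigma = 1 / 2.43395e-02 = 41.09 ohm*cm

41.09


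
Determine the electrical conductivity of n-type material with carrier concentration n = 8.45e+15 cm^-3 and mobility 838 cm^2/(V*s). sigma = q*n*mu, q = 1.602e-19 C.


Step 1: sigma = q * n * mu
Step 2: sigma = 1.602e-19 * 8.45e+15 * 838
Step 3: sigma = 1.134e+00 S/cm

1.134e+00


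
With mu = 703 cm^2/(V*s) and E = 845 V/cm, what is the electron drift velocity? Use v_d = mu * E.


Step 1: v_d = mu * E
Step 2: v_d = 703 * 845 = 594035
Step 3: v_d = 5.94e+05 cm/s

5.94e+05


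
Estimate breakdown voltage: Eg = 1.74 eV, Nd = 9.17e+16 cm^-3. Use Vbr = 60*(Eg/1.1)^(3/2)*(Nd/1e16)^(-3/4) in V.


Step 1: Eg/1.1 = 1.74/1.1 = 1.581818
Step 2: (Eg/1.1)^1.5 = 1.581818^1.5 = 1.989458
Step 3: (Nd/1e16)^(-0.75) = (9.17)^(-0.75) = 0.189768
Step 4: Vbr = 60 * 1.989458 * 0.189768 = 22.7 V

22.7


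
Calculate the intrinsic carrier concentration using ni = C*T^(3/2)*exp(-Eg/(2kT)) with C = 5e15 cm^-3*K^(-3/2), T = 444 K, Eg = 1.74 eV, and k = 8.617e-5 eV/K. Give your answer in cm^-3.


Step 1: Compute kT = 8.617e-5 * 444 = 0.03825948 eV
Step 2: Exponent = -Eg/(2kT) = -1.74/(2*0.03825948) = -22.73946
Step 3: T^(3/2) = 444^1.5 = 9355.66
Step 4: ni = 5e15 * 9355.66 * exp(-22.73946) = 6.23e+09 cm^-3

6.23e+09


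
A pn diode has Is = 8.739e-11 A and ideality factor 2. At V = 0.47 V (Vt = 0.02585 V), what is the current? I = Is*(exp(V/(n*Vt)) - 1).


Step 1: V/(n*Vt) = 0.47/(2*0.02585) = 9.0909
Step 2: exp(9.0909) = 8.8742e+03
Step 3: I = 8.739e-11 * (8.8742e+03 - 1) = 7.75e-07 A

7.75e-07


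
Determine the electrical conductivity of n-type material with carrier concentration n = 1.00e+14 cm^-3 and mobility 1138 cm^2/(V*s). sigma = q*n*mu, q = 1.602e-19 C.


Step 1: sigma = q * n * mu
Step 2: sigma = 1.602e-19 * 1.00e+14 * 1138
Step 3: sigma = 1.823e-02 S/cm

1.823e-02


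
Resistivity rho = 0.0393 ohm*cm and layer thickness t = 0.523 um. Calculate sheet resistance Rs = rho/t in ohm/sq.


Step 1: Convert thickness to cm: t = 0.523 um = 5.2300e-05 cm
Step 2: Rs = rho / t = 0.0393 / 5.2300e-05
Step 3: Rs = 751.4 ohm/sq

751.4


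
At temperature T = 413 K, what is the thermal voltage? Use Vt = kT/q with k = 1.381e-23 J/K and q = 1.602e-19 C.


Step 1: kT = 1.381e-23 * 413 = 5.70353e-21 J
Step 2: Vt = kT/q = 5.70353e-21 / 1.602e-19
Step 3: Vt = 0.0356 V

0.0356


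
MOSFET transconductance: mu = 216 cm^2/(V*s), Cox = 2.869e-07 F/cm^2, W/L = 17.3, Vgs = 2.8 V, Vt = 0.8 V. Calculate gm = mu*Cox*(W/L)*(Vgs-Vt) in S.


Step 1: Vov = Vgs - Vt = 2.8 - 0.8 = 2.0 V
Step 2: gm = mu * Cox * (W/L) * Vov
Step 3: gm = 216 * 2.869e-07 * 17.3 * 2.0 = 2.14e-03 S

2.14e-03


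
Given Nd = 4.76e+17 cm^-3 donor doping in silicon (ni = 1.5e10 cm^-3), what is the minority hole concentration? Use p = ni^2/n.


Step 1: Since Nd >> ni, n ≈ Nd = 4.76e+17 cm^-3
Step 2: p = ni^2 / n = (1.5e10)^2 / 4.76e+17
Step 3: p = 2.25e20 / 4.76e+17 = 4.73e+02 cm^-3

4.73e+02


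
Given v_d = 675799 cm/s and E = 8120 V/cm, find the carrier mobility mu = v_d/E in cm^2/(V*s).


Step 1: mu = v_d / E
Step 2: mu = 675799 / 8120
Step 3: mu = 83.23 cm^2/(V*s)

83.23


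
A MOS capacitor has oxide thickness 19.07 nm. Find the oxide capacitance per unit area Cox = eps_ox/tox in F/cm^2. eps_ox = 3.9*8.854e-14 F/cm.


Step 1: eps_ox = 3.9 * 8.854e-14 = 3.45306e-13 F/cm
Step 2: tox in cm = 19.07 nm * 1e-7 = 1.9070e-06 cm
Step 3: Cox = 3.45306e-13 / 1.9070e-06 = 1.81e-07 F/cm^2

1.81e-07


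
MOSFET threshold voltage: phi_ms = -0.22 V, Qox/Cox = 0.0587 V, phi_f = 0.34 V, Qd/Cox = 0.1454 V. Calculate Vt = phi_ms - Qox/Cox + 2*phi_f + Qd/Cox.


Step 1: Vt = phi_ms - Qox/Cox + 2*phi_f + Qd/Cox
Step 2: Vt = -0.22 - 0.0587 + 2*0.34 + 0.1454
Step 3: Vt = -0.22 - 0.0587 + 0.68 + 0.1454
Step 4: Vt = 0.5467 V

0.5467


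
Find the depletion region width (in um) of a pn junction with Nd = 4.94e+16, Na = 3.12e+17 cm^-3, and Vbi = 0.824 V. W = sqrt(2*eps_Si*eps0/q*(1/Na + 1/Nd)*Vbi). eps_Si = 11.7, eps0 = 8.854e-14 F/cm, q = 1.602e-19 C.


Step 1: 1/Na + 1/Nd = 1/3.12e+17 + 1/4.94e+16 = 2.34480e-17
Step 2: 2*eps*eps0/q = 2*11.7*8.854e-14/1.602e-19 = 1.293281e+07
Step 3: W^2 = 1.293281e+07 * 2.34480e-17 * 0.824 = 2.49877e-10
Step 4: W = sqrt(2.49877e-10) = 1.581e-05 cm = 0.1581 um

0.1581


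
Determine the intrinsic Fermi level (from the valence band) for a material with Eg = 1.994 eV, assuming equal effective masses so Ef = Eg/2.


Step 1: For an intrinsic semiconductor, the Fermi level sits at midgap.
Step 2: Ef = Eg / 2 = 1.994 / 2 = 0.997 eV

0.997


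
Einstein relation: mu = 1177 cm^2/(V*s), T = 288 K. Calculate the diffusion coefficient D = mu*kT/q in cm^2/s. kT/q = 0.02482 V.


Step 1: D = mu * (kT/q)
Step 2: D = 1177 * 0.02482
Step 3: D = 29.21 cm^2/s

29.21


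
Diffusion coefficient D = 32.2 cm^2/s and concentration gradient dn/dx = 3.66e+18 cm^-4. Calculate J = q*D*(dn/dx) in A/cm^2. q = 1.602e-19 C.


Step 1: J = q * D * (dn/dx)
Step 2: J = 1.602e-19 * 32.2 * 3.66e+18
Step 3: J = 1.89e+01 A/cm^2

1.89e+01


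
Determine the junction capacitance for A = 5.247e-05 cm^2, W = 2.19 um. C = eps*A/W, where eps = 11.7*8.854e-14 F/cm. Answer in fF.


Step 1: eps_Si = 11.7 * 8.854e-14 = 1.035918e-12 F/cm
Step 2: W in cm = 2.19 * 1e-4 = 2.19e-04 cm
Step 3: C = 1.035918e-12 * 5.247e-05 / 2.19e-04 = 2.481946e-13 F
Step 4: C = 248.19 fF

248.19


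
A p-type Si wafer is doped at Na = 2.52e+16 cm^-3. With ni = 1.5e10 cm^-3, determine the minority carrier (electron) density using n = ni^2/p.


Step 1: Majority hole concentration p ≈ Na = 2.52e+16 cm^-3
Step 2: n = ni^2 / Na = (1.5e10)^2 / 2.52e+16
Step 3: n = 8.93e+03 cm^-3

8.93e+03


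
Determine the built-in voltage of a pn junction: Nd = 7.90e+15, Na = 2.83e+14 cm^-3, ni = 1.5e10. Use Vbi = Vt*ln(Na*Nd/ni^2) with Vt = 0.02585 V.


Step 1: Compute Na*Nd/ni^2 = 2.83e+14 * 7.90e+15 / (1.5e10)^2 = 9.9364e+09
Step 2: ln(9.9364e+09) = 23.0195
Step 3: Vbi = 0.02585 * 23.0195 = 0.595 V

0.595


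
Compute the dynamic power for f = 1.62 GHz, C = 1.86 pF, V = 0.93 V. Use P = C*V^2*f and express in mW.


Step 1: V^2 = 0.93^2 = 0.8649 V^2
Step 2: P = C*V^2*f = 1.86e-12 F * 0.8649 * 1.62e9 Hz
Step 3: P = 2.60611668e-03 W
Step 4: P = 2.606 mW

2.606


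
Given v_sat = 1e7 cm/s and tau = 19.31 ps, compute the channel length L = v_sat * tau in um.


Step 1: tau in seconds = 19.31 ps * 1e-12 = 1.9310e-11 s
Step 2: L = v_sat * tau = 1e7 * 1.9310e-11 = 1.9310e-04 cm
Step 3: L in um = 1.9310e-04 * 1e4 = 1.931 um

1.931


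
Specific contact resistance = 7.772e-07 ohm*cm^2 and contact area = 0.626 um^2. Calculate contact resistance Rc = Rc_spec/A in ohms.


Step 1: Convert area to cm^2: 0.626 um^2 = 6.2600e-09 cm^2
Step 2: Rc = Rc_spec / A = 7.772e-07 / 6.2600e-09
Step 3: Rc = 1.24e+02 ohms

1.24e+02


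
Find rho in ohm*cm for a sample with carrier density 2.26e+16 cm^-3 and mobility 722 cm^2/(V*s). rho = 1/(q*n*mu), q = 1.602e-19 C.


Step 1: sigma = q * n * mu = 1.602e-19 * 2.26e+16 * 722 = 2.61402e+00 S/cm
Step 2: rho = 1 / sigma = 1 / 2.61402e+00 = 0.3826 ohm*cm

0.3826


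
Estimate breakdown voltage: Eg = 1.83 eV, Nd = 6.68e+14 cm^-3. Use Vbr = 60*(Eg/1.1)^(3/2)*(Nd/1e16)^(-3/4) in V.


Step 1: Eg/1.1 = 1.83/1.1 = 1.663636
Step 2: (Eg/1.1)^1.5 = 1.663636^1.5 = 2.145791
Step 3: (Nd/1e16)^(-0.75) = (0.0668)^(-0.75) = 7.610578
Step 4: Vbr = 60 * 2.145791 * 7.610578 = 979.8 V

979.8


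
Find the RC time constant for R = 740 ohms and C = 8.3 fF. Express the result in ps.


Step 1: tau = R * C
Step 2: tau = 740 * 8.3 fF = 740 * 8.3e-15 F
Step 3: tau = 6.142e-12 s = 6.142 ps

6.142


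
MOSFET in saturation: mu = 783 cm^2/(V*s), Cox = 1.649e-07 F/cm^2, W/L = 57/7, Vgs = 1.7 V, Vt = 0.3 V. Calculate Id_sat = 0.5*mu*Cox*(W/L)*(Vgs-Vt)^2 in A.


Step 1: Overdrive voltage Vov = Vgs - Vt = 1.7 - 0.3 = 1.4 V
Step 2: W/L = 57/7 = 8.14286
Step 3: Id = 0.5 * 783 * 1.649e-07 * 8.14286 * 1.4^2
Step 4: Id = 1.03e-03 A

1.03e-03


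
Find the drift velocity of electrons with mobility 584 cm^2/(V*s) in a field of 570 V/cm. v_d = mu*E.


Step 1: v_d = mu * E
Step 2: v_d = 584 * 570 = 332880
Step 3: v_d = 3.33e+05 cm/s

3.33e+05


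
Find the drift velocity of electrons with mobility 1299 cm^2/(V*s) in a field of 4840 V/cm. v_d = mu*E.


Step 1: v_d = mu * E
Step 2: v_d = 1299 * 4840 = 6287160
Step 3: v_d = 6.29e+06 cm/s

6.29e+06


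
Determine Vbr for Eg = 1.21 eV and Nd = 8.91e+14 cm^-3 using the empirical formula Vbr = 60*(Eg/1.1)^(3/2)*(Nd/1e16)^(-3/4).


Step 1: Eg/1.1 = 1.21/1.1 = 1.100000
Step 2: (Eg/1.1)^1.5 = 1.100000^1.5 = 1.153690
Step 3: (Nd/1e16)^(-0.75) = (0.0891)^(-0.75) = 6.131853
Step 4: Vbr = 60 * 1.153690 * 6.131853 = 424.5 V

424.5


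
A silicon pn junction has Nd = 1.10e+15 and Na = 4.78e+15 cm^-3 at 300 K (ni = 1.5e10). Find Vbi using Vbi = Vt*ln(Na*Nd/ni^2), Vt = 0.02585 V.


Step 1: Compute Na*Nd/ni^2 = 4.78e+15 * 1.10e+15 / (1.5e10)^2 = 2.3369e+10
Step 2: ln(2.3369e+10) = 23.8747
Step 3: Vbi = 0.02585 * 23.8747 = 0.617 V

0.617


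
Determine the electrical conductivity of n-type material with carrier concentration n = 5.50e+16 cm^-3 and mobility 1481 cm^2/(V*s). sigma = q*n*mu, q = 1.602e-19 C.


Step 1: sigma = q * n * mu
Step 2: sigma = 1.602e-19 * 5.50e+16 * 1481
Step 3: sigma = 1.305e+01 S/cm

1.305e+01


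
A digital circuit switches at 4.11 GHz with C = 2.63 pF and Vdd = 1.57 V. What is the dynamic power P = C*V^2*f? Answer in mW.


Step 1: V^2 = 1.57^2 = 2.4649 V^2
Step 2: P = C*V^2*f = 2.63e-12 F * 2.4649 * 4.11e9 Hz
Step 3: P = 2.664384357e-02 W
Step 4: P = 26.644 mW

26.644


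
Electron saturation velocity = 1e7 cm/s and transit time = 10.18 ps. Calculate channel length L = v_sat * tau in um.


Step 1: tau in seconds = 10.18 ps * 1e-12 = 1.0180e-11 s
Step 2: L = v_sat * tau = 1e7 * 1.0180e-11 = 1.0180e-04 cm
Step 3: L in um = 1.0180e-04 * 1e4 = 1.018 um

1.018


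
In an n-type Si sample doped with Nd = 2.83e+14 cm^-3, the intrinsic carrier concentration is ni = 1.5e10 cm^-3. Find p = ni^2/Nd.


Step 1: Since Nd >> ni, n ≈ Nd = 2.83e+14 cm^-3
Step 2: p = ni^2 / n = (1.5e10)^2 / 2.83e+14
Step 3: p = 2.25e20 / 2.83e+14 = 7.95e+05 cm^-3

7.95e+05


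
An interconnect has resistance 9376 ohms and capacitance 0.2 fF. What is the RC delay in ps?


Step 1: tau = R * C
Step 2: tau = 9376 * 0.2 fF = 9376 * 2.0e-16 F
Step 3: tau = 1.8752e-12 s = 1.8752 ps

1.8752


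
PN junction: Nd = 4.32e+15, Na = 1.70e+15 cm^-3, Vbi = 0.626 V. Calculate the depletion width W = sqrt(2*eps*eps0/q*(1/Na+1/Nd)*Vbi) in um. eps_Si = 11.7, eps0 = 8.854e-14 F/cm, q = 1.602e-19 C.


Step 1: 1/Na + 1/Nd = 1/1.70e+15 + 1/4.32e+15 = 8.19717e-16
Step 2: 2*eps*eps0/q = 2*11.7*8.854e-14/1.602e-19 = 1.293281e+07
Step 3: W^2 = 1.293281e+07 * 8.19717e-16 * 0.626 = 6.63638e-09
Step 4: W = sqrt(6.63638e-09) = 8.146e-05 cm = 0.8146 um

0.8146


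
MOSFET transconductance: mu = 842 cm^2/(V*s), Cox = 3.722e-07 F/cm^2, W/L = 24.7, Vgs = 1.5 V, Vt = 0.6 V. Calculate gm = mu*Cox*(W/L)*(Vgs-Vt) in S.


Step 1: Vov = Vgs - Vt = 1.5 - 0.6 = 0.9 V
Step 2: gm = mu * Cox * (W/L) * Vov
Step 3: gm = 842 * 3.722e-07 * 24.7 * 0.9 = 6.97e-03 S

6.97e-03


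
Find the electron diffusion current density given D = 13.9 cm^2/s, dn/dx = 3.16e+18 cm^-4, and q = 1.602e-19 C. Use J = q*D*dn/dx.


Step 1: J = q * D * (dn/dx)
Step 2: J = 1.602e-19 * 13.9 * 3.16e+18
Step 3: J = 7.04e+00 A/cm^2

7.04e+00


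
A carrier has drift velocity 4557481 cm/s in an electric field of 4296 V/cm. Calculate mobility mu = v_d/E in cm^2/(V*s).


Step 1: mu = v_d / E
Step 2: mu = 4557481 / 4296
Step 3: mu = 1060.87 cm^2/(V*s)

1060.87


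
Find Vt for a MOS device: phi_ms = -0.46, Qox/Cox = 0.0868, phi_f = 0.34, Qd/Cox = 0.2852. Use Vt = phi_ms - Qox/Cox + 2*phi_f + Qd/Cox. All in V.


Step 1: Vt = phi_ms - Qox/Cox + 2*phi_f + Qd/Cox
Step 2: Vt = -0.46 - 0.0868 + 2*0.34 + 0.2852
Step 3: Vt = -0.46 - 0.0868 + 0.68 + 0.2852
Step 4: Vt = 0.4184 V

0.4184


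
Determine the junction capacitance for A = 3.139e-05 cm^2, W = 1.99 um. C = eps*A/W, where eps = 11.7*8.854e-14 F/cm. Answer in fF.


Step 1: eps_Si = 11.7 * 8.854e-14 = 1.035918e-12 F/cm
Step 2: W in cm = 1.99 * 1e-4 = 1.99e-04 cm
Step 3: C = 1.035918e-12 * 3.139e-05 / 1.99e-04 = 1.634044e-13 F
Step 4: C = 163.4 fF

163.4


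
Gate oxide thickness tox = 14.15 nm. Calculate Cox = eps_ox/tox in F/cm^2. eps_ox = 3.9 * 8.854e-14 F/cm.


Step 1: eps_ox = 3.9 * 8.854e-14 = 3.45306e-13 F/cm
Step 2: tox in cm = 14.15 nm * 1e-7 = 1.4150e-06 cm
Step 3: Cox = 3.45306e-13 / 1.4150e-06 = 2.44e-07 F/cm^2

2.44e-07


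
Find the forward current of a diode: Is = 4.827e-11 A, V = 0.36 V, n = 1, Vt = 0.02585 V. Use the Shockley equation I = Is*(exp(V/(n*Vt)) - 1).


Step 1: V/(n*Vt) = 0.36/(1*0.02585) = 13.9265
Step 2: exp(13.9265) = 1.1174e+06
Step 3: I = 4.827e-11 * (1.1174e+06 - 1) = 5.39e-05 A

5.39e-05


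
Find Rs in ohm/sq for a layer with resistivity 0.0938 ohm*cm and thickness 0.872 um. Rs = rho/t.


Step 1: Convert thickness to cm: t = 0.872 um = 8.7200e-05 cm
Step 2: Rs = rho / t = 0.0938 / 8.7200e-05
Step 3: Rs = 1075.7 ohm/sq

1075.7


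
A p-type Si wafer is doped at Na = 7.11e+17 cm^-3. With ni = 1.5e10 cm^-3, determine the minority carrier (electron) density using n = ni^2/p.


Step 1: Majority hole concentration p ≈ Na = 7.11e+17 cm^-3
Step 2: n = ni^2 / Na = (1.5e10)^2 / 7.11e+17
Step 3: n = 3.16e+02 cm^-3

3.16e+02


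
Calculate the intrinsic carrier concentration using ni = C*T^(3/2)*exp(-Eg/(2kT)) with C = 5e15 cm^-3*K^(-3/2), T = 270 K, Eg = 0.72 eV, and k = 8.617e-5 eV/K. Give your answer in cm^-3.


Step 1: Compute kT = 8.617e-5 * 270 = 0.0232659 eV
Step 2: Exponent = -Eg/(2kT) = -0.72/(2*0.0232659) = -15.47329
Step 3: T^(3/2) = 270^1.5 = 4436.55
Step 4: ni = 5e15 * 4436.55 * exp(-15.47329) = 4.23e+12 cm^-3

4.23e+12


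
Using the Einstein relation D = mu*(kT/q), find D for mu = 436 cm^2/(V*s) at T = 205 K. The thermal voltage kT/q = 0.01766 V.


Step 1: D = mu * (kT/q)
Step 2: D = 436 * 0.01766
Step 3: D = 7.7 cm^2/s

7.7


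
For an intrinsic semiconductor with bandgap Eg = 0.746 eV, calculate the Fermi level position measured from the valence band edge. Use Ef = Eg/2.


Step 1: For an intrinsic semiconductor, the Fermi level sits at midgap.
Step 2: Ef = Eg / 2 = 0.746 / 2 = 0.373 eV

0.373


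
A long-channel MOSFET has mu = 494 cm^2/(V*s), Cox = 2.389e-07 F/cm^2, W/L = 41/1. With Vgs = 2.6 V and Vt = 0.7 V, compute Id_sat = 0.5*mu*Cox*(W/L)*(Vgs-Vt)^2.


Step 1: Overdrive voltage Vov = Vgs - Vt = 2.6 - 0.7 = 1.9 V
Step 2: W/L = 41/1 = 41
Step 3: Id = 0.5 * 494 * 2.389e-07 * 41 * 1.9^2
Step 4: Id = 8.73e-03 A

8.73e-03


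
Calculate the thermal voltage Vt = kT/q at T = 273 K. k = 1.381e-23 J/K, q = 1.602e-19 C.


Step 1: kT = 1.381e-23 * 273 = 3.77013e-21 J
Step 2: Vt = kT/q = 3.77013e-21 / 1.602e-19
Step 3: Vt = 0.02353 V

0.02353


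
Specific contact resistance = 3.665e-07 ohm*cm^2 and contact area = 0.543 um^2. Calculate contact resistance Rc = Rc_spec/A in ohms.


Step 1: Convert area to cm^2: 0.543 um^2 = 5.4300e-09 cm^2
Step 2: Rc = Rc_spec / A = 3.665e-07 / 5.4300e-09
Step 3: Rc = 6.75e+01 ohms

6.75e+01


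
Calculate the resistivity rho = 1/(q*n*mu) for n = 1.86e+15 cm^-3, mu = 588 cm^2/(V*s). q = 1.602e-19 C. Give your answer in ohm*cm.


Step 1: sigma = q * n * mu = 1.602e-19 * 1.86e+15 * 588 = 1.75208e-01 S/cm
Step 2: rho = 1 / sigma = 1 / 1.75208e-01 = 5.708 ohm*cm

5.708


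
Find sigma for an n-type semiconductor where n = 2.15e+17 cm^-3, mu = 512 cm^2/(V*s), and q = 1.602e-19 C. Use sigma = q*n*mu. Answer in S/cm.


Step 1: sigma = q * n * mu
Step 2: sigma = 1.602e-19 * 2.15e+17 * 512
Step 3: sigma = 1.763e+01 S/cm

1.763e+01


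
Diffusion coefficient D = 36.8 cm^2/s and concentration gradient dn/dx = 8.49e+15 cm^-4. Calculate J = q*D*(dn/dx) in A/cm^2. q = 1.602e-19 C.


Step 1: J = q * D * (dn/dx)
Step 2: J = 1.602e-19 * 36.8 * 8.49e+15
Step 3: J = 5.01e-02 A/cm^2

5.01e-02


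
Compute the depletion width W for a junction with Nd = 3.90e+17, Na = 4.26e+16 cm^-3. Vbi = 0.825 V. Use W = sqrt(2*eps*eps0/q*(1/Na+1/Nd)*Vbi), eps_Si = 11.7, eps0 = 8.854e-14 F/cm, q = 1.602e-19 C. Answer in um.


Step 1: 1/Na + 1/Nd = 1/4.26e+16 + 1/3.90e+17 = 2.60383e-17
Step 2: 2*eps*eps0/q = 2*11.7*8.854e-14/1.602e-19 = 1.293281e+07
Step 3: W^2 = 1.293281e+07 * 2.60383e-17 * 0.825 = 2.77817e-10
Step 4: W = sqrt(2.77817e-10) = 1.667e-05 cm = 0.1667 um

0.1667


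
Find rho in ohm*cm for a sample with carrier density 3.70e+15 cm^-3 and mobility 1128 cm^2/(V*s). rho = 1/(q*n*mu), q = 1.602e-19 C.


Step 1: sigma = q * n * mu = 1.602e-19 * 3.70e+15 * 1128 = 6.68611e-01 S/cm
Step 2: rho = 1 / sigma = 1 / 6.68611e-01 = 1.496 ohm*cm

1.496


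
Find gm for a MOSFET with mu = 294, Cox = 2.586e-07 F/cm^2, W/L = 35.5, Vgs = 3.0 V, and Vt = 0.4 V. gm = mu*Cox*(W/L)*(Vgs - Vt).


Step 1: Vov = Vgs - Vt = 3.0 - 0.4 = 2.6 V
Step 2: gm = mu * Cox * (W/L) * Vov
Step 3: gm = 294 * 2.586e-07 * 35.5 * 2.6 = 7.02e-03 S

7.02e-03


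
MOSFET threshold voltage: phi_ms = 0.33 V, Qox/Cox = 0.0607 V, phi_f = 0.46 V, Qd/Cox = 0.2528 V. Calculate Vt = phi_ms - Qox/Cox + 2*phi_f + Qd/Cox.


Step 1: Vt = phi_ms - Qox/Cox + 2*phi_f + Qd/Cox
Step 2: Vt = 0.33 - 0.0607 + 2*0.46 + 0.2528
Step 3: Vt = 0.33 - 0.0607 + 0.92 + 0.2528
Step 4: Vt = 1.4421 V

1.4421


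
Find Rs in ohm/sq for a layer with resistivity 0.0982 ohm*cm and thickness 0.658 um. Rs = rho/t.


Step 1: Convert thickness to cm: t = 0.658 um = 6.5800e-05 cm
Step 2: Rs = rho / t = 0.0982 / 6.5800e-05
Step 3: Rs = 1492.4 ohm/sq

1492.4


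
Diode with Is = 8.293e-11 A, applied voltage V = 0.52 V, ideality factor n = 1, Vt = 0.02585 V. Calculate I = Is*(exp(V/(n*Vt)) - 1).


Step 1: V/(n*Vt) = 0.52/(1*0.02585) = 20.1161
Step 2: exp(20.1161) = 5.4489e+08
Step 3: I = 8.293e-11 * (5.4489e+08 - 1) = 4.52e-02 A

4.52e-02


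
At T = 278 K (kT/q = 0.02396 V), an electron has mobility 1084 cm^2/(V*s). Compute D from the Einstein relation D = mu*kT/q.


Step 1: D = mu * (kT/q)
Step 2: D = 1084 * 0.02396
Step 3: D = 25.97 cm^2/s

25.97


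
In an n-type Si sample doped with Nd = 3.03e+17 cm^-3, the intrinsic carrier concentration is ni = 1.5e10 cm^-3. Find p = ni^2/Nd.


Step 1: Since Nd >> ni, n ≈ Nd = 3.03e+17 cm^-3
Step 2: p = ni^2 / n = (1.5e10)^2 / 3.03e+17
Step 3: p = 2.25e20 / 3.03e+17 = 7.43e+02 cm^-3

7.43e+02


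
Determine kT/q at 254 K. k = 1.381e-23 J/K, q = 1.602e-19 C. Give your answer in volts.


Step 1: kT = 1.381e-23 * 254 = 3.50774e-21 J
Step 2: Vt = kT/q = 3.50774e-21 / 1.602e-19
Step 3: Vt = 0.0219 V

0.0219


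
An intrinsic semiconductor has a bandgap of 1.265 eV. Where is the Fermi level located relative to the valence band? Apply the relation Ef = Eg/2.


Step 1: For an intrinsic semiconductor, the Fermi level sits at midgap.
Step 2: Ef = Eg / 2 = 1.265 / 2 = 0.6325 eV

0.6325


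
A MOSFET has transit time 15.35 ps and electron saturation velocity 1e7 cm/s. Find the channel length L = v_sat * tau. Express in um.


Step 1: tau in seconds = 15.35 ps * 1e-12 = 1.5350e-11 s
Step 2: L = v_sat * tau = 1e7 * 1.5350e-11 = 1.5350e-04 cm
Step 3: L in um = 1.5350e-04 * 1e4 = 1.535 um

1.535


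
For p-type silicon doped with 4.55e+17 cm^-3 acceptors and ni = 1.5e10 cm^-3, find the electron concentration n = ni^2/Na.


Step 1: Majority hole concentration p ≈ Na = 4.55e+17 cm^-3
Step 2: n = ni^2 / Na = (1.5e10)^2 / 4.55e+17
Step 3: n = 4.95e+02 cm^-3

4.95e+02


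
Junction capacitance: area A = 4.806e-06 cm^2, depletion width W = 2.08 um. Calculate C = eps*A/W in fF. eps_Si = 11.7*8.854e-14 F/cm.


Step 1: eps_Si = 11.7 * 8.854e-14 = 1.035918e-12 F/cm
Step 2: W in cm = 2.08 * 1e-4 = 2.08e-04 cm
Step 3: C = 1.035918e-12 * 4.806e-06 / 2.08e-04 = 2.393568e-14 F
Step 4: C = 23.94 fF

23.94


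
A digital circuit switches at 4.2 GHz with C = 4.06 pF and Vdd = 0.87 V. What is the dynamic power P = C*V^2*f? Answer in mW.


Step 1: V^2 = 0.87^2 = 0.7569 V^2
Step 2: P = C*V^2*f = 4.06e-12 F * 0.7569 * 4.2e9 Hz
Step 3: P = 1.29066588e-02 W
Step 4: P = 12.907 mW

12.907


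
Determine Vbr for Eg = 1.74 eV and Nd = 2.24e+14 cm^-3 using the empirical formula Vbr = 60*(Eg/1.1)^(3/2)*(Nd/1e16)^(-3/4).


Step 1: Eg/1.1 = 1.74/1.1 = 1.581818
Step 2: (Eg/1.1)^1.5 = 1.581818^1.5 = 1.989458
Step 3: (Nd/1e16)^(-0.75) = (0.0224)^(-0.75) = 17.270861
Step 4: Vbr = 60 * 1.989458 * 17.270861 = 2061.6 V

2061.6


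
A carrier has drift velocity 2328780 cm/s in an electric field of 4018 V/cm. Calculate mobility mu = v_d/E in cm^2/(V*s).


Step 1: mu = v_d / E
Step 2: mu = 2328780 / 4018
Step 3: mu = 579.59 cm^2/(V*s)

579.59


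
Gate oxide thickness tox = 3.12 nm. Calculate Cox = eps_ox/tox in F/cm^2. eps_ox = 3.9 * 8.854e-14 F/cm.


Step 1: eps_ox = 3.9 * 8.854e-14 = 3.45306e-13 F/cm
Step 2: tox in cm = 3.12 nm * 1e-7 = 3.1200e-07 cm
Step 3: Cox = 3.45306e-13 / 3.1200e-07 = 1.11e-06 F/cm^2

1.11e-06


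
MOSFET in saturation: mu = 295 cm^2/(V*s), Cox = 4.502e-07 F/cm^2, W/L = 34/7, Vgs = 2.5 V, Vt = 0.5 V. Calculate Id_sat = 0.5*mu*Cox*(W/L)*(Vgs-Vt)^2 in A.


Step 1: Overdrive voltage Vov = Vgs - Vt = 2.5 - 0.5 = 2.0 V
Step 2: W/L = 34/7 = 4.85714
Step 3: Id = 0.5 * 295 * 4.502e-07 * 4.85714 * 2.0^2
Step 4: Id = 1.29e-03 A

1.29e-03


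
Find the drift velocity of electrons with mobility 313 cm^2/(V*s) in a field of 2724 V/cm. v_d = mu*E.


Step 1: v_d = mu * E
Step 2: v_d = 313 * 2724 = 852612
Step 3: v_d = 8.53e+05 cm/s

8.53e+05


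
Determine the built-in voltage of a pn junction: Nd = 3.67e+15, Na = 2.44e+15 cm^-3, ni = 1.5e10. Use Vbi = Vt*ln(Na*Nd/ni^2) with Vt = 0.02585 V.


Step 1: Compute Na*Nd/ni^2 = 2.44e+15 * 3.67e+15 / (1.5e10)^2 = 3.9799e+10
Step 2: ln(3.9799e+10) = 24.4071
Step 3: Vbi = 0.02585 * 24.4071 = 0.631 V

0.631


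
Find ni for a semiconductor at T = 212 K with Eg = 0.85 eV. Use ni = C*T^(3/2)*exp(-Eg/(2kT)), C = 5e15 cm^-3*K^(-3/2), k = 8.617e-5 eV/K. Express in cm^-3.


Step 1: Compute kT = 8.617e-5 * 212 = 0.01826804 eV
Step 2: Exponent = -Eg/(2kT) = -0.85/(2*0.01826804) = -23.26467
Step 3: T^(3/2) = 212^1.5 = 3086.77
Step 4: ni = 5e15 * 3086.77 * exp(-23.26467) = 1.22e+09 cm^-3

1.22e+09


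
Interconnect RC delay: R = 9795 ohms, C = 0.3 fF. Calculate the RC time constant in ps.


Step 1: tau = R * C
Step 2: tau = 9795 * 0.3 fF = 9795 * 3.0e-16 F
Step 3: tau = 2.9385e-12 s = 2.9385 ps

2.9385


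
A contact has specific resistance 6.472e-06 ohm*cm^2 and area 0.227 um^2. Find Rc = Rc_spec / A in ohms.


Step 1: Convert area to cm^2: 0.227 um^2 = 2.2700e-09 cm^2
Step 2: Rc = Rc_spec / A = 6.472e-06 / 2.2700e-09
Step 3: Rc = 2.85e+03 ohms

2.85e+03


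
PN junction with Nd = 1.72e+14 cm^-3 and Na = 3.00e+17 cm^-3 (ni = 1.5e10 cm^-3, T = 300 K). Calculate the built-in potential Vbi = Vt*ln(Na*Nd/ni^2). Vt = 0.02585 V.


Step 1: Compute Na*Nd/ni^2 = 3.00e+17 * 1.72e+14 / (1.5e10)^2 = 2.2933e+11
Step 2: ln(2.2933e+11) = 26.1584
Step 3: Vbi = 0.02585 * 26.1584 = 0.676 V

0.676


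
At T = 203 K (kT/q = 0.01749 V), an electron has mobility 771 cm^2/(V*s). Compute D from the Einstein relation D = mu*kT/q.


Step 1: D = mu * (kT/q)
Step 2: D = 771 * 0.01749
Step 3: D = 13.48 cm^2/s

13.48


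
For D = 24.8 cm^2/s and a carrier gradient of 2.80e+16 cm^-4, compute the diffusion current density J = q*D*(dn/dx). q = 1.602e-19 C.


Step 1: J = q * D * (dn/dx)
Step 2: J = 1.602e-19 * 24.8 * 2.80e+16
Step 3: J = 1.11e-01 A/cm^2

1.11e-01


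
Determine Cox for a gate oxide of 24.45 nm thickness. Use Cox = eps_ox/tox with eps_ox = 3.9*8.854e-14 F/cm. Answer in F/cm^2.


Step 1: eps_ox = 3.9 * 8.854e-14 = 3.45306e-13 F/cm
Step 2: tox in cm = 24.45 nm * 1e-7 = 2.4450e-06 cm
Step 3: Cox = 3.45306e-13 / 2.4450e-06 = 1.41e-07 F/cm^2

1.41e-07


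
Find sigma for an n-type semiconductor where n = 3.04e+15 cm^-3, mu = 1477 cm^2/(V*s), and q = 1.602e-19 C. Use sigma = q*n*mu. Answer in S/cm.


Step 1: sigma = q * n * mu
Step 2: sigma = 1.602e-19 * 3.04e+15 * 1477
Step 3: sigma = 7.193e-01 S/cm

7.193e-01


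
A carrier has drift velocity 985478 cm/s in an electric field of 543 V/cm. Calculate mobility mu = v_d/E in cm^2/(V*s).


Step 1: mu = v_d / E
Step 2: mu = 985478 / 543
Step 3: mu = 1814.88 cm^2/(V*s)

1814.88


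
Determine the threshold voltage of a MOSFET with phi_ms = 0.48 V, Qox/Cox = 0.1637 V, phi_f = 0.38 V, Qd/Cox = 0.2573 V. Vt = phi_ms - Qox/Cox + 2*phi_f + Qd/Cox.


Step 1: Vt = phi_ms - Qox/Cox + 2*phi_f + Qd/Cox
Step 2: Vt = 0.48 - 0.1637 + 2*0.38 + 0.2573
Step 3: Vt = 0.48 - 0.1637 + 0.76 + 0.2573
Step 4: Vt = 1.3336 V

1.3336


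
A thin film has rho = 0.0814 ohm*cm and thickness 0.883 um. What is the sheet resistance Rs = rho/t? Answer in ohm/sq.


Step 1: Convert thickness to cm: t = 0.883 um = 8.8300e-05 cm
Step 2: Rs = rho / t = 0.0814 / 8.8300e-05
Step 3: Rs = 921.9 ohm/sq

921.9


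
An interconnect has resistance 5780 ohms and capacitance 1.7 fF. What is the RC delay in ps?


Step 1: tau = R * C
Step 2: tau = 5780 * 1.7 fF = 5780 * 1.7e-15 F
Step 3: tau = 9.826e-12 s = 9.826 ps

9.826


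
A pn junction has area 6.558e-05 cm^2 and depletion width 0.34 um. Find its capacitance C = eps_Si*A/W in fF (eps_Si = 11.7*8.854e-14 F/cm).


Step 1: eps_Si = 11.7 * 8.854e-14 = 1.035918e-12 F/cm
Step 2: W in cm = 0.34 * 1e-4 = 3.40e-05 cm
Step 3: C = 1.035918e-12 * 6.558e-05 / 3.40e-05 = 1.998103e-12 F
Step 4: C = 1998.1 fF

1998.1


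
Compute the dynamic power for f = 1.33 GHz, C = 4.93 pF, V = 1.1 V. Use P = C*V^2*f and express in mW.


Step 1: V^2 = 1.1^2 = 1.21 V^2
Step 2: P = C*V^2*f = 4.93e-12 F * 1.21 * 1.33e9 Hz
Step 3: P = 7.933849e-03 W
Step 4: P = 7.934 mW

7.934


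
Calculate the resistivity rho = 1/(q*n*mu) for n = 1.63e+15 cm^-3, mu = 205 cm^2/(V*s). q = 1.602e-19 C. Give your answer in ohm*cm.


Step 1: sigma = q * n * mu = 1.602e-19 * 1.63e+15 * 205 = 5.35308e-02 S/cm
Step 2: rho = 1 / sigma = 1 / 5.35308e-02 = 18.68 ohm*cm

18.68


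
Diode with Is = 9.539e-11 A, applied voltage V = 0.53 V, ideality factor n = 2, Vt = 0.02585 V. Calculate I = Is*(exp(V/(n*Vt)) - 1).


Step 1: V/(n*Vt) = 0.53/(2*0.02585) = 10.2515
Step 2: exp(10.2515) = 2.8325e+04
Step 3: I = 9.539e-11 * (2.8325e+04 - 1) = 2.70e-06 A

2.70e-06


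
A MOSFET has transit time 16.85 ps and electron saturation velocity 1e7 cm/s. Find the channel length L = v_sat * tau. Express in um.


Step 1: tau in seconds = 16.85 ps * 1e-12 = 1.6850e-11 s
Step 2: L = v_sat * tau = 1e7 * 1.6850e-11 = 1.6850e-04 cm
Step 3: L in um = 1.6850e-04 * 1e4 = 1.685 um

1.685
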